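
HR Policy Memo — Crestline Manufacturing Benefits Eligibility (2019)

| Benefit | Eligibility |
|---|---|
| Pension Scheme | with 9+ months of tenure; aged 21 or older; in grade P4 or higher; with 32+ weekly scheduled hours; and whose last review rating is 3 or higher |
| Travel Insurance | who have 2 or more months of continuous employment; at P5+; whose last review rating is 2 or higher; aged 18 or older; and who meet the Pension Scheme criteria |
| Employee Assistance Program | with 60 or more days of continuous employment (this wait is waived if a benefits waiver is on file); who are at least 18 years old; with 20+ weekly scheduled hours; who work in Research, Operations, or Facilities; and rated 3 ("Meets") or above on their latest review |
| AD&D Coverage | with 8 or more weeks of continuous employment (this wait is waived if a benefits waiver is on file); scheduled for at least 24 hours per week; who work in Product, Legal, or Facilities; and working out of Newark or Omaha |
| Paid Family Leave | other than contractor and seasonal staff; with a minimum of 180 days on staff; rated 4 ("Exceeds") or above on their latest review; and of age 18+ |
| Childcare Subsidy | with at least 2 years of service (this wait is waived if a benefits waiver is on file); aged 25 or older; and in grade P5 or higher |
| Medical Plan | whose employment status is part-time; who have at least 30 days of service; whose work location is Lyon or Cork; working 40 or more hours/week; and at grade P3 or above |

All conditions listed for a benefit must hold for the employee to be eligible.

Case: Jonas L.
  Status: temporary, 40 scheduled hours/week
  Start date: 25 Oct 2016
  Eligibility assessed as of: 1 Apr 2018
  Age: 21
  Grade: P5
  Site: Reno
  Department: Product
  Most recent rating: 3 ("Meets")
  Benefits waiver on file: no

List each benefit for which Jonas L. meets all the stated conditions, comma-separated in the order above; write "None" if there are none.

Pension Scheme, Travel Insurance

Service from 25 Oct 2016 to 1 Apr 2018: 523 days.
Pension Scheme — service 523 days ≥ 9 months (≈270 days) ✓; age 21 ≥ 21 ✓; grade P5 ≥ P4 ✓; 40 hrs/wk ≥ 32 ✓; rating 3 ≥ 3 ✓ → eligible.
Travel Insurance — service 523 days ≥ 2 months (≈60 days) ✓; grade P5 ≥ P5 ✓; rating 3 ≥ 2 ✓; age 21 ≥ 18 ✓; eligible for Pension Scheme ✓ → eligible.
Employee Assistance Program — no waiver, service 523 days ≥ 60 days ✓; age 21 ≥ 18 ✓; 40 hrs/wk ≥ 20 ✓; dept Product ✗ → not eligible.
AD&D Coverage — no waiver, service 523 days ≥ 8 weeks (≈56 days) ✓; 40 hrs/wk ≥ 24 ✓; dept Product ✓; site Reno ✗ (not Newark or Omaha) → not eligible.
Paid Family Leave — status temporary ✓ (not excluded); service 523 days ≥ 180 days ✓; rating 3 < 4 ✗ → not eligible.
Childcare Subsidy — no waiver, service 523 days < 2 years (≈730 days) ✗ → not eligible.
Medical Plan — status temporary ✗ (requires part-time) → not eligible.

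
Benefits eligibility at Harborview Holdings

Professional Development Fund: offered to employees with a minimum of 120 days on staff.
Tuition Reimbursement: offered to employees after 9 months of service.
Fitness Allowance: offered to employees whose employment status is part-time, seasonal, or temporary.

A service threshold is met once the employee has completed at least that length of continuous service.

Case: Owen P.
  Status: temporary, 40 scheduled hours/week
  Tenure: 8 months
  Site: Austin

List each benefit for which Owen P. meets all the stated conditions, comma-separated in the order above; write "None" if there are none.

Professional Development Fund, Fitness Allowance

Professional Development Fund — service 8 months ≥ 120 days ✓ → eligible.
Tuition Reimbursement — service 8 months < 9 months ✗ → not eligible.
Fitness Allowance — status temporary ✓ → eligible.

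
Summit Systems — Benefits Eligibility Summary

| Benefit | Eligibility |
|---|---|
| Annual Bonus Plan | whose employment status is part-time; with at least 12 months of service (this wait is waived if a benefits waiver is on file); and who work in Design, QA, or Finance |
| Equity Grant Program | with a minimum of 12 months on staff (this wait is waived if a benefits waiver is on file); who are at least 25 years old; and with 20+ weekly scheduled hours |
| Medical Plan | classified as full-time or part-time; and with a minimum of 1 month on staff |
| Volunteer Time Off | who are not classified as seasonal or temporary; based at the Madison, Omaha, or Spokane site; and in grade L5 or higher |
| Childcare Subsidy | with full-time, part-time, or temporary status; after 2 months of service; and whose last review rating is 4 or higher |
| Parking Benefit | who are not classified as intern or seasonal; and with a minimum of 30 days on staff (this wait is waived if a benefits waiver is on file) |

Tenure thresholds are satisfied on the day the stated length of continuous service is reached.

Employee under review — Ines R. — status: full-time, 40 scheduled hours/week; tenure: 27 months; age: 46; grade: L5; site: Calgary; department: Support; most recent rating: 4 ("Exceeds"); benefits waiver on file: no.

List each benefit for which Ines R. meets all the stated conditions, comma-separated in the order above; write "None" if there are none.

Equity Grant Program, Medical Plan, Childcare Subsidy, Parking Benefit

Annual Bonus Plan — status full-time ✗ (requires part-time) → not eligible.
Equity Grant Program — no waiver, service 27 months ≥ 12 months ✓; age 46 ≥ 25 ✓; 40 hrs/wk ≥ 20 ✓ → eligible.
Medical Plan — status full-time ✓; service 27 months ≥ 1 month ✓ → eligible.
Volunteer Time Off — status full-time ✓ (not excluded); site Calgary ✗ (not Madison, Omaha, or Spokane) → not eligible.
Childcare Subsidy — status full-time ✓; service 27 months ≥ 2 months ✓; rating 4 ≥ 4 ✓ → eligible.
Parking Benefit — status full-time ✓ (not excluded); no waiver, service 27 months ≥ 30 days ✓ → eligible.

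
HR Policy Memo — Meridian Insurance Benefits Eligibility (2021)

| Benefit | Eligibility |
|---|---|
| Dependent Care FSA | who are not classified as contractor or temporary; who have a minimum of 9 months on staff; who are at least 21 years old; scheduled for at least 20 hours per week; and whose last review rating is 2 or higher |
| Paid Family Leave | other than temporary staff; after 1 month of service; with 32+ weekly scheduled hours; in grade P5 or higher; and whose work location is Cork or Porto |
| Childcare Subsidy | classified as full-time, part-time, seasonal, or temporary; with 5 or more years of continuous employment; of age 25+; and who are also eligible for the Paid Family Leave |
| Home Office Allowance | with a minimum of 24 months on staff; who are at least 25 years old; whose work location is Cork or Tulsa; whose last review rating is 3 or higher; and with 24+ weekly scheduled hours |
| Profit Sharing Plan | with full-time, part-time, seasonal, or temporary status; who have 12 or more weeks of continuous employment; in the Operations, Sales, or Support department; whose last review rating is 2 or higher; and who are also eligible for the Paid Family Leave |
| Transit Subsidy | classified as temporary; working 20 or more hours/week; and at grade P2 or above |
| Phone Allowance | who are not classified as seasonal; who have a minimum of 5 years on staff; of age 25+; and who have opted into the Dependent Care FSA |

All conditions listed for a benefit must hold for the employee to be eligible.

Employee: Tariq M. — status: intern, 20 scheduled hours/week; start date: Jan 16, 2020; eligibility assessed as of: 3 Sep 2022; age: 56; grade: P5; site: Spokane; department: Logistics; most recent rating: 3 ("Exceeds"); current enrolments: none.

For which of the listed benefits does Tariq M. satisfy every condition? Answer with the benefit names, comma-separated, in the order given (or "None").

Dependent Care FSA

Service from Jan 16, 2020 to 3 Sep 2022: 961 days.
Dependent Care FSA — status intern ✓ (not excluded); service 961 days ≥ 9 months (≈270 days) ✓; age 56 ≥ 21 ✓; 20 hrs/wk ≥ 20 ✓; rating 3 ≥ 2 ✓ → eligible.
Paid Family Leave — status intern ✓ (not excluded); service 961 days ≥ 1 month (≈30 days) ✓; 20 hrs/wk < 32 ✗ → not eligible.
Childcare Subsidy — status intern ✗ (requires full-time, part-time, seasonal, or temporary) → not eligible.
Home Office Allowance — service 961 days ≥ 24 months (≈720 days) ✓; age 56 ≥ 25 ✓; site Spokane ✗ (not Cork or Tulsa) → not eligible.
Profit Sharing Plan — status intern ✗ (requires full-time, part-time, seasonal, or temporary) → not eligible.
Transit Subsidy — status intern ✗ (requires temporary) → not eligible.
Phone Allowance — status intern ✓ (not excluded); service 961 days < 5 years (≈1825 days) ✗ → not eligible.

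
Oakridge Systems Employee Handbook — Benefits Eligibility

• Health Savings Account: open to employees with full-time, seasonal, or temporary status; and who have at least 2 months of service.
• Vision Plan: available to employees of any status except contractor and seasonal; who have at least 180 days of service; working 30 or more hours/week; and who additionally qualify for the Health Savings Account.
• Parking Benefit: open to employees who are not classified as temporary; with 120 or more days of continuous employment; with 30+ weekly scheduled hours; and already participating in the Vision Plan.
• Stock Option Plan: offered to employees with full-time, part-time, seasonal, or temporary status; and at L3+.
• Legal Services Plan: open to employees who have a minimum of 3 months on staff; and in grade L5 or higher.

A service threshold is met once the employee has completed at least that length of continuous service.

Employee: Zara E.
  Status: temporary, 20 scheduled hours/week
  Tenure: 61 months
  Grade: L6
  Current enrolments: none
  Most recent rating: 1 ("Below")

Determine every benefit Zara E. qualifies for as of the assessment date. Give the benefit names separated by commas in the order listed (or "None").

Health Savings Account, Stock Option Plan, Legal Services Plan

Health Savings Account — status temporary ✓; service 61 months ≥ 2 months ✓ → eligible.
Vision Plan — status temporary ✓ (not excluded); service 61 months ≥ 180 days ✓; 20 hrs/wk < 30 ✗ → not eligible.
Parking Benefit — status temporary ✗ (excluded) → not eligible.
Stock Option Plan — status temporary ✓; grade L6 ≥ L3 ✓ → eligible.
Legal Services Plan — service 61 months ≥ 3 months ✓; grade L6 ≥ L5 ✓ → eligible.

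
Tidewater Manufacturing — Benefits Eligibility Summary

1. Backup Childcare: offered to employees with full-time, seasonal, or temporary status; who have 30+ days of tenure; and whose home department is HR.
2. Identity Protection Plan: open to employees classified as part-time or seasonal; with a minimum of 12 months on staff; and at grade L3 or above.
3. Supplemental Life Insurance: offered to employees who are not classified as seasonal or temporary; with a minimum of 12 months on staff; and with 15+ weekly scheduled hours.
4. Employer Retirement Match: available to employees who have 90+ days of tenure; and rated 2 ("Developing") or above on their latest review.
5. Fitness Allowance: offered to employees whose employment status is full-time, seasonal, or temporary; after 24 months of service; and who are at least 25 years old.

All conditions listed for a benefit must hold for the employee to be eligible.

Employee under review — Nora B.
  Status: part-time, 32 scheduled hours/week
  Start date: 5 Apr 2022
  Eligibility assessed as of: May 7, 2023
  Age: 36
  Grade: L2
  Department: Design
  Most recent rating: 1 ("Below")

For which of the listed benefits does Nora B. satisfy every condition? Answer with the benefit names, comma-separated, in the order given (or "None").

Service from 5 Apr 2022 to May 7, 2023: 397 days.
Backup Childcare — status part-time ✗ (requires full-time, seasonal, or temporary) → not eligible.
Identity Protection Plan — status part-time ✓; service 397 days ≥ 12 months (≈360 days) ✓; grade L2 < L3 ✗ → not eligible.
Supplemental Life Insurance — status part-time ✓ (not excluded); service 397 days ≥ 12 months (≈360 days) ✓; 32 hrs/wk ≥ 15 ✓ → eligible.
Employer Retirement Match — service 397 days ≥ 90 days ✓; rating 1 < 2 ✗ → not eligible.
Fitness Allowance — status part-time ✗ (requires full-time, seasonal, or temporary) → not eligible.

Supplemental Life Insurance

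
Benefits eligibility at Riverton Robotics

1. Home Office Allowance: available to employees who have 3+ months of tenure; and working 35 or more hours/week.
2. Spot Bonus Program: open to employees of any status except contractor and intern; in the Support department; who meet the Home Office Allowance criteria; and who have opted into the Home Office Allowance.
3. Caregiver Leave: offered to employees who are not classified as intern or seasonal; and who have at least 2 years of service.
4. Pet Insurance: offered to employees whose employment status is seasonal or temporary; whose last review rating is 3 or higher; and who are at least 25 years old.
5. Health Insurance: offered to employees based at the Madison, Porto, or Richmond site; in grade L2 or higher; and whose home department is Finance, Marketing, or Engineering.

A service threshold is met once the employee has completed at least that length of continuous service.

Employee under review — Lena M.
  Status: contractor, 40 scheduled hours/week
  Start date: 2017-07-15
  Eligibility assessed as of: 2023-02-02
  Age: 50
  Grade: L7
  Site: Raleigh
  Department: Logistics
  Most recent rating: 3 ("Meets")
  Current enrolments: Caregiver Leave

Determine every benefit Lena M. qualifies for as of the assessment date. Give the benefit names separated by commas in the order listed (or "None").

Service from 2017-07-15 to 2023-02-02: 2028 days.
Home Office Allowance — service 2028 days ≥ 3 months (≈90 days) ✓; 40 hrs/wk ≥ 35 ✓ → eligible.
Spot Bonus Program — status contractor ✗ (excluded) → not eligible.
Caregiver Leave — status contractor ✓ (not excluded); service 2028 days ≥ 2 years (≈730 days) ✓ → eligible.
Pet Insurance — status contractor ✗ (requires seasonal or temporary) → not eligible.
Health Insurance — site Raleigh ✗ (not Madison, Porto, or Richmond) → not eligible.

Home Office Allowance, Caregiver Leave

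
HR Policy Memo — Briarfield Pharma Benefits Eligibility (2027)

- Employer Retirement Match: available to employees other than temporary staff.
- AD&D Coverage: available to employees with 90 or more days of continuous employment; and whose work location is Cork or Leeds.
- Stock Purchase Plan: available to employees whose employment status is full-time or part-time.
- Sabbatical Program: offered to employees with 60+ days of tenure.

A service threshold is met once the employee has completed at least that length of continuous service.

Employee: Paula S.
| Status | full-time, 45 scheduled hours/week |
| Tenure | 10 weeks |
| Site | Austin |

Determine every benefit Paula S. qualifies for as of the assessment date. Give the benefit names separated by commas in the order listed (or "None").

Employer Retirement Match — status full-time ✓ (not excluded) → eligible.
AD&D Coverage — service 10 weeks < 90 days ✗ → not eligible.
Stock Purchase Plan — status full-time ✓ → eligible.
Sabbatical Program — service 10 weeks ≥ 60 days ✓ → eligible.

Employer Retirement Match, Stock Purchase Plan, Sabbatical Program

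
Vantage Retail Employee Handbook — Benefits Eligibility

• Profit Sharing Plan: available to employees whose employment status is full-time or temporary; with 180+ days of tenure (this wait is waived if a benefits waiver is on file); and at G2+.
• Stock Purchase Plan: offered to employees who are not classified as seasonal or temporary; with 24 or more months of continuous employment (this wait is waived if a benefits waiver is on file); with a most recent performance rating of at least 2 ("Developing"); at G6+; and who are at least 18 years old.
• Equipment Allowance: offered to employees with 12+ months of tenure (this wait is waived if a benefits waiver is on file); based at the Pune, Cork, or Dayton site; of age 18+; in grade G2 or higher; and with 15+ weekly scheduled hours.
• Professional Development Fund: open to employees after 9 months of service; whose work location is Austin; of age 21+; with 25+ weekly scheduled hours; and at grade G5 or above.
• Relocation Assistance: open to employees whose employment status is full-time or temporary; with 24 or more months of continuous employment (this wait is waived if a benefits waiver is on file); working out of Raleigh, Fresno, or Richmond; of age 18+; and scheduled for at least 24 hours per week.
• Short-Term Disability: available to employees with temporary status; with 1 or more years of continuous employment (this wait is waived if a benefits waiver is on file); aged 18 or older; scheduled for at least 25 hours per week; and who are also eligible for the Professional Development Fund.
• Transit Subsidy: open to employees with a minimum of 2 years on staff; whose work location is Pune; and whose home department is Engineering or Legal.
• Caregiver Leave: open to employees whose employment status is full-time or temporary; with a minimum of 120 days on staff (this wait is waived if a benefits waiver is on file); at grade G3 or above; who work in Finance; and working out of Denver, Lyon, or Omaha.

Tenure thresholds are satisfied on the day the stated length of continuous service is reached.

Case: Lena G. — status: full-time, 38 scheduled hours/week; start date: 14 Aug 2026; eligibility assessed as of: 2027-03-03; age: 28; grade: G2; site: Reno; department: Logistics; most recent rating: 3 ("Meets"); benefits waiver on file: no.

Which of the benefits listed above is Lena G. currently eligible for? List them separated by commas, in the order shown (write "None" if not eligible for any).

Profit Sharing Plan

Service from 14 Aug 2026 to 2027-03-03: 201 days.
Profit Sharing Plan — status full-time ✓; no waiver, service 201 days ≥ 180 days ✓; grade G2 ≥ G2 ✓ → eligible.
Stock Purchase Plan — status full-time ✓ (not excluded); no waiver, service 201 days < 24 months (≈720 days) ✗ → not eligible.
Equipment Allowance — no waiver, service 201 days < 12 months (≈360 days) ✗ → not eligible.
Professional Development Fund — service 201 days < 9 months (≈270 days) ✗ → not eligible.
Relocation Assistance — status full-time ✓; no waiver, service 201 days < 24 months (≈720 days) ✗ → not eligible.
Short-Term Disability — status full-time ✗ (requires temporary) → not eligible.
Transit Subsidy — service 201 days < 2 years (≈730 days) ✗ → not eligible.
Caregiver Leave — status full-time ✓; no waiver, service 201 days ≥ 120 days ✓; grade G2 < G3 ✗ → not eligible.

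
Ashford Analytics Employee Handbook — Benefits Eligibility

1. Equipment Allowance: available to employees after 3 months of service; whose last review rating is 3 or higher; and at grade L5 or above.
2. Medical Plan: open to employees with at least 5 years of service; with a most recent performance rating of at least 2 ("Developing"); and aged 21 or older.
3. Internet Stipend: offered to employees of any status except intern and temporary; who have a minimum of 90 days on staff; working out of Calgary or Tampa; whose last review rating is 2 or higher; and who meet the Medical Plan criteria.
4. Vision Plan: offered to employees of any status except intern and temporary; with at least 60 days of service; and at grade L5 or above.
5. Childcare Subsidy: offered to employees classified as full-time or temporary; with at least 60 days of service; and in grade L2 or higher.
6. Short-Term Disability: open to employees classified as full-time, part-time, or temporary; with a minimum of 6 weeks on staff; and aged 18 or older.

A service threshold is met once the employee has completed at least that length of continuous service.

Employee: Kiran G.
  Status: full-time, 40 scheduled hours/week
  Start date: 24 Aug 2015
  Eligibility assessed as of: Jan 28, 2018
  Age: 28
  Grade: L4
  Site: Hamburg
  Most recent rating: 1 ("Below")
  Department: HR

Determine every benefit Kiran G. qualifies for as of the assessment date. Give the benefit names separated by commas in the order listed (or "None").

Childcare Subsidy, Short-Term Disability

Service from 24 Aug 2015 to Jan 28, 2018: 888 days.
Equipment Allowance — service 888 days ≥ 3 months (≈90 days) ✓; rating 1 < 3 ✗ → not eligible.
Medical Plan — service 888 days < 5 years (≈1825 days) ✗ → not eligible.
Internet Stipend — status full-time ✓ (not excluded); service 888 days ≥ 90 days ✓; site Hamburg ✗ (not Calgary or Tampa) → not eligible.
Vision Plan — status full-time ✓ (not excluded); service 888 days ≥ 60 days ✓; grade L4 < L5 ✗ → not eligible.
Childcare Subsidy — status full-time ✓; service 888 days ≥ 60 days ✓; grade L4 ≥ L2 ✓ → eligible.
Short-Term Disability — status full-time ✓; service 888 days ≥ 6 weeks (≈42 days) ✓; age 28 ≥ 18 ✓ → eligible.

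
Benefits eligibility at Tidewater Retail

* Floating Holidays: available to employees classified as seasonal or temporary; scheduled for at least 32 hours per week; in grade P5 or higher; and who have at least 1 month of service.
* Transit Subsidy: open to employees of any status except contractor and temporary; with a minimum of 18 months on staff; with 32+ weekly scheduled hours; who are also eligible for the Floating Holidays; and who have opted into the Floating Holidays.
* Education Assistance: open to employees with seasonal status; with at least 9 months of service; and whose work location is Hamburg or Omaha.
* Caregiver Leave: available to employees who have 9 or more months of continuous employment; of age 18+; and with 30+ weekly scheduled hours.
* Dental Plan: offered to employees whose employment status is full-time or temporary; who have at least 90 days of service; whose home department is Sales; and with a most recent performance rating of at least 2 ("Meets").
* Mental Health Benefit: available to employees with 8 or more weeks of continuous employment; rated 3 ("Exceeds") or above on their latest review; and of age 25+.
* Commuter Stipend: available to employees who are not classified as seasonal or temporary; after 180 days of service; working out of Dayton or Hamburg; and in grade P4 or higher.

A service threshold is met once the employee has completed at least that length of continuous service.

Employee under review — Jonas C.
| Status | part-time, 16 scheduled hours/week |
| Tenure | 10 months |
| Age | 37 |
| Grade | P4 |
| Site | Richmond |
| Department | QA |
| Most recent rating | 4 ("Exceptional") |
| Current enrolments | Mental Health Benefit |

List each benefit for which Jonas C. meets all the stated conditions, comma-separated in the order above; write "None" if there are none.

Floating Holidays — status part-time ✗ (requires seasonal or temporary) → not eligible.
Transit Subsidy — status part-time ✓ (not excluded); service 10 months < 18 months ✗ → not eligible.
Education Assistance — status part-time ✗ (requires seasonal) → not eligible.
Caregiver Leave — service 10 months ≥ 9 months ✓; age 37 ≥ 18 ✓; 16 hrs/wk < 30 ✗ → not eligible.
Dental Plan — status part-time ✗ (requires full-time or temporary) → not eligible.
Mental Health Benefit — service 10 months ≥ 8 weeks (≈56 days) ✓; rating 4 ≥ 3 ✓; age 37 ≥ 25 ✓ → eligible.
Commuter Stipend — status part-time ✓ (not excluded); service 10 months ≥ 180 days ✓; site Richmond ✗ (not Dayton or Hamburg) → not eligible.

Mental Health Benefit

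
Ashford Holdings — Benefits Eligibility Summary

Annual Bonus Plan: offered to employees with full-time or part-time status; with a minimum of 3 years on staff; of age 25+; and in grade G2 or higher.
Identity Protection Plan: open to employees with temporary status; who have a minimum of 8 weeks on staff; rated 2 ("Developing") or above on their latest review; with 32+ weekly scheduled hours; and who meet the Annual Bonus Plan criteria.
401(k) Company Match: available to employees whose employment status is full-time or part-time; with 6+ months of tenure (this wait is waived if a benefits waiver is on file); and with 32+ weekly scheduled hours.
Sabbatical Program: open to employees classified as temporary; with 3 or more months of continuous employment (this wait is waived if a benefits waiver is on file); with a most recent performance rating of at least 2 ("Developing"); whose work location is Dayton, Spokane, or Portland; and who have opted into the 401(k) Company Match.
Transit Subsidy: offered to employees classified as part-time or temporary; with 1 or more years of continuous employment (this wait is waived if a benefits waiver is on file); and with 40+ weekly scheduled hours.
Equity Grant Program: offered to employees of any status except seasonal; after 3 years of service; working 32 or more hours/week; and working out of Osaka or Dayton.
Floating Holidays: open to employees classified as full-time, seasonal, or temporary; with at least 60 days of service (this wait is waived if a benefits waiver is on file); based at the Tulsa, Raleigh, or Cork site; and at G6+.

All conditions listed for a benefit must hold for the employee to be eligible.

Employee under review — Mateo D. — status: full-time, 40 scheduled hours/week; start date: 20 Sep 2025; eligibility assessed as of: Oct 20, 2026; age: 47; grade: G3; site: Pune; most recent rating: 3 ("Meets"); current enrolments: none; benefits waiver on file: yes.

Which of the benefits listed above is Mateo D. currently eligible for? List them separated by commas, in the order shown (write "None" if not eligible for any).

Service from 20 Sep 2025 to Oct 20, 2026: 395 days.
Annual Bonus Plan — status full-time ✓; service 395 days < 3 years (≈1095 days) ✗ → not eligible.
Identity Protection Plan — status full-time ✗ (requires temporary) → not eligible.
401(k) Company Match — status full-time ✓; benefits waiver on file ✓; 40 hrs/wk ≥ 32 ✓ → eligible.
Sabbatical Program — status full-time ✗ (requires temporary) → not eligible.
Transit Subsidy — status full-time ✗ (requires part-time or temporary) → not eligible.
Equity Grant Program — status full-time ✓ (not excluded); service 395 days < 3 years (≈1095 days) ✗ → not eligible.
Floating Holidays — status full-time ✓; benefits waiver on file ✓; site Pune ✗ (not Tulsa, Raleigh, or Cork) → not eligible.

401(k) Company Match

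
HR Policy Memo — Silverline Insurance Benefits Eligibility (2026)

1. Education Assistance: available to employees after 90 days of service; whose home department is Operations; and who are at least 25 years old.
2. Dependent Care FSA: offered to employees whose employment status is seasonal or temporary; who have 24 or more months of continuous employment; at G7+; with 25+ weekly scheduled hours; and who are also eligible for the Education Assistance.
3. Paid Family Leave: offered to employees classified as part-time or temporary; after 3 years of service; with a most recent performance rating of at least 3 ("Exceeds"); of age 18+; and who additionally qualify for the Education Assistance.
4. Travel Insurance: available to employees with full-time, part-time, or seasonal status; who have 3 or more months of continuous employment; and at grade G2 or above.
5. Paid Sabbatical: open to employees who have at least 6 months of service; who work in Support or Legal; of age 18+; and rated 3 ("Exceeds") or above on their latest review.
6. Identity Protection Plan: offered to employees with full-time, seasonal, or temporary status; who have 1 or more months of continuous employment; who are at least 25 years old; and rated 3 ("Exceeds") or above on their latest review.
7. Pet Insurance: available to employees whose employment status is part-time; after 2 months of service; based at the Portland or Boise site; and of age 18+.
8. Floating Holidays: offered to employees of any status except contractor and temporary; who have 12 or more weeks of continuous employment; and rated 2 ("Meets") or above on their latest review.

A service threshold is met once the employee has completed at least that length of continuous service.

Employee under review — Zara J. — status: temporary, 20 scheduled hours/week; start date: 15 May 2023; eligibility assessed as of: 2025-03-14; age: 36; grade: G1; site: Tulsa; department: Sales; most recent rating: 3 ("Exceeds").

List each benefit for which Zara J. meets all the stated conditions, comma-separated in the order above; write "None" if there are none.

Identity Protection Plan

Service from 15 May 2023 to 2025-03-14: 669 days.
Education Assistance — service 669 days ≥ 90 days ✓; dept Sales ✗ → not eligible.
Dependent Care FSA — status temporary ✓; service 669 days < 24 months (≈720 days) ✗ → not eligible.
Paid Family Leave — status temporary ✓; service 669 days < 3 years (≈1095 days) ✗ → not eligible.
Travel Insurance — status temporary ✗ (requires full-time, part-time, or seasonal) → not eligible.
Paid Sabbatical — service 669 days ≥ 6 months (≈180 days) ✓; dept Sales ✗ → not eligible.
Identity Protection Plan — status temporary ✓; service 669 days ≥ 1 month (≈30 days) ✓; age 36 ≥ 25 ✓; rating 3 ≥ 3 ✓ → eligible.
Pet Insurance — status temporary ✗ (requires part-time) → not eligible.
Floating Holidays — status temporary ✗ (excluded) → not eligible.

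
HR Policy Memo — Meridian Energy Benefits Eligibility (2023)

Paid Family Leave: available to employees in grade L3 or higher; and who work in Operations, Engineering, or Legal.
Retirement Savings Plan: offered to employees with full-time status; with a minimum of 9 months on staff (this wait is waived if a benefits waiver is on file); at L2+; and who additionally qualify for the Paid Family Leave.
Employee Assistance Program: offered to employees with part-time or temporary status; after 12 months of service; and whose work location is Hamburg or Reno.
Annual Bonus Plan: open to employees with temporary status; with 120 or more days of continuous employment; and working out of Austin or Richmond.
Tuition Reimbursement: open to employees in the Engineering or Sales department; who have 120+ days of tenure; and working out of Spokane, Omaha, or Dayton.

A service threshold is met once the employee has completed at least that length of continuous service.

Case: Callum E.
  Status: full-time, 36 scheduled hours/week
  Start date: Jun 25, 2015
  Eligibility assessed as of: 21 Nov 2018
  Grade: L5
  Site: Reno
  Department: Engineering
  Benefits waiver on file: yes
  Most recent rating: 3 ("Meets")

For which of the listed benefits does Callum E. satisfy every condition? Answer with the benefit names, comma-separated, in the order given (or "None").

Paid Family Leave, Retirement Savings Plan

Service from Jun 25, 2015 to 21 Nov 2018: 1245 days.
Paid Family Leave — grade L5 ≥ L3 ✓; dept Engineering ✓ → eligible.
Retirement Savings Plan — status full-time ✓; benefits waiver on file ✓; grade L5 ≥ L2 ✓; eligible for Paid Family Leave ✓ → eligible.
Employee Assistance Program — status full-time ✗ (requires part-time or temporary) → not eligible.
Annual Bonus Plan — status full-time ✗ (requires temporary) → not eligible.
Tuition Reimbursement — dept Engineering ✓; service 1245 days ≥ 120 days ✓; site Reno ✗ (not Spokane, Omaha, or Dayton) → not eligible.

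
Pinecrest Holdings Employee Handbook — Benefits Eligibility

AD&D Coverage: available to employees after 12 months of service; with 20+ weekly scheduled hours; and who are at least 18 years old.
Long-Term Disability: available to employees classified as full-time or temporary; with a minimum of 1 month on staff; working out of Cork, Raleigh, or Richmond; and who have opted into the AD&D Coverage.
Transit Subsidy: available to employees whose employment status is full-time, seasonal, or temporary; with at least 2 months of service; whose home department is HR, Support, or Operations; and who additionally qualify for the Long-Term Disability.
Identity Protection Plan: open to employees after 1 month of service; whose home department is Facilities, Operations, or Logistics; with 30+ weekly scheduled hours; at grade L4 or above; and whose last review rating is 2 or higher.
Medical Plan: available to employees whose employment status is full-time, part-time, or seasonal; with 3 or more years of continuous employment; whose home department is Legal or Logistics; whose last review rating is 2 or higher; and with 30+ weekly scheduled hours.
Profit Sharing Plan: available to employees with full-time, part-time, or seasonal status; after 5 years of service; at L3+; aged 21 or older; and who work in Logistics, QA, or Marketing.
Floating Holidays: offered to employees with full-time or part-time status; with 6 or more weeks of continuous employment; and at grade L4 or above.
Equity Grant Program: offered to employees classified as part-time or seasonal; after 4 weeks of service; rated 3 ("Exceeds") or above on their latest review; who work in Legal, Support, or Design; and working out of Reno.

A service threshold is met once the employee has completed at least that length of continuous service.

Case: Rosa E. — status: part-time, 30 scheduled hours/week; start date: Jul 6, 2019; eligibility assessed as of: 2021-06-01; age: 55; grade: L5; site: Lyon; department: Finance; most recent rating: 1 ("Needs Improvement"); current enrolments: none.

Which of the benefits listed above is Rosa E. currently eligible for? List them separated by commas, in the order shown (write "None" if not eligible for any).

Service from Jul 6, 2019 to 2021-06-01: 696 days.
AD&D Coverage — service 696 days ≥ 12 months (≈360 days) ✓; 30 hrs/wk ≥ 20 ✓; age 55 ≥ 18 ✓ → eligible.
Long-Term Disability — status part-time ✗ (requires full-time or temporary) → not eligible.
Transit Subsidy — status part-time ✗ (requires full-time, seasonal, or temporary) → not eligible.
Identity Protection Plan — service 696 days ≥ 1 month (≈30 days) ✓; dept Finance ✗ → not eligible.
Medical Plan — status part-time ✓; service 696 days < 3 years (≈1095 days) ✗ → not eligible.
Profit Sharing Plan — status part-time ✓; service 696 days < 5 years (≈1825 days) ✗ → not eligible.
Floating Holidays — status part-time ✓; service 696 days ≥ 6 weeks (≈42 days) ✓; grade L5 ≥ L4 ✓ → eligible.
Equity Grant Program — status part-time ✓; service 696 days ≥ 4 weeks (≈28 days) ✓; rating 1 < 3 ✗ → not eligible.

AD&D Coverage, Floating Holidays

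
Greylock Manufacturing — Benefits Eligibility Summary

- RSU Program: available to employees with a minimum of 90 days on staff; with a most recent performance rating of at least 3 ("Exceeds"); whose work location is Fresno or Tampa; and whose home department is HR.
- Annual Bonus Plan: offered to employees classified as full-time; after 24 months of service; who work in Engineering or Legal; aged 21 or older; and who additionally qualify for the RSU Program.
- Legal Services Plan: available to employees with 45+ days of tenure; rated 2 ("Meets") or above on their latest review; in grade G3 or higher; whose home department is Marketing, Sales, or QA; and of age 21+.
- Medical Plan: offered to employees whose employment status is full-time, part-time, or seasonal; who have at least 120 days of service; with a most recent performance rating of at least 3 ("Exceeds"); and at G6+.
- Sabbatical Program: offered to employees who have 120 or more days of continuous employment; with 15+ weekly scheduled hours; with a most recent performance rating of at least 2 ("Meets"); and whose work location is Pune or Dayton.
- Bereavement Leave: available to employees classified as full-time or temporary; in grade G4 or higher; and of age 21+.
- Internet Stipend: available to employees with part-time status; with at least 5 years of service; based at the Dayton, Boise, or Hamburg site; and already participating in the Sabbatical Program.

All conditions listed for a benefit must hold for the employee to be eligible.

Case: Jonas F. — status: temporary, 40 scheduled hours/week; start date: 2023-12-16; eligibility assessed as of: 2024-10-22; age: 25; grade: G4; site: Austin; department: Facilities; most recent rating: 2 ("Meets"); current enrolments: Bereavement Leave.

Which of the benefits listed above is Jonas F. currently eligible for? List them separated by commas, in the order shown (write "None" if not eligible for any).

Service from 2023-12-16 to 2024-10-22: 311 days.
RSU Program — service 311 days ≥ 90 days ✓; rating 2 < 3 ✗ → not eligible.
Annual Bonus Plan — status temporary ✗ (requires full-time) → not eligible.
Legal Services Plan — service 311 days ≥ 45 days ✓; rating 2 ≥ 2 ✓; grade G4 ≥ G3 ✓; dept Facilities ✗ → not eligible.
Medical Plan — status temporary ✗ (requires full-time, part-time, or seasonal) → not eligible.
Sabbatical Program — service 311 days ≥ 120 days ✓; 40 hrs/wk ≥ 15 ✓; rating 2 ≥ 2 ✓; site Austin ✗ (not Pune or Dayton) → not eligible.
Bereavement Leave — status temporary ✓; grade G4 ≥ G4 ✓; age 25 ≥ 21 ✓ → eligible.
Internet Stipend — status temporary ✗ (requires part-time) → not eligible.

Bereavement Leave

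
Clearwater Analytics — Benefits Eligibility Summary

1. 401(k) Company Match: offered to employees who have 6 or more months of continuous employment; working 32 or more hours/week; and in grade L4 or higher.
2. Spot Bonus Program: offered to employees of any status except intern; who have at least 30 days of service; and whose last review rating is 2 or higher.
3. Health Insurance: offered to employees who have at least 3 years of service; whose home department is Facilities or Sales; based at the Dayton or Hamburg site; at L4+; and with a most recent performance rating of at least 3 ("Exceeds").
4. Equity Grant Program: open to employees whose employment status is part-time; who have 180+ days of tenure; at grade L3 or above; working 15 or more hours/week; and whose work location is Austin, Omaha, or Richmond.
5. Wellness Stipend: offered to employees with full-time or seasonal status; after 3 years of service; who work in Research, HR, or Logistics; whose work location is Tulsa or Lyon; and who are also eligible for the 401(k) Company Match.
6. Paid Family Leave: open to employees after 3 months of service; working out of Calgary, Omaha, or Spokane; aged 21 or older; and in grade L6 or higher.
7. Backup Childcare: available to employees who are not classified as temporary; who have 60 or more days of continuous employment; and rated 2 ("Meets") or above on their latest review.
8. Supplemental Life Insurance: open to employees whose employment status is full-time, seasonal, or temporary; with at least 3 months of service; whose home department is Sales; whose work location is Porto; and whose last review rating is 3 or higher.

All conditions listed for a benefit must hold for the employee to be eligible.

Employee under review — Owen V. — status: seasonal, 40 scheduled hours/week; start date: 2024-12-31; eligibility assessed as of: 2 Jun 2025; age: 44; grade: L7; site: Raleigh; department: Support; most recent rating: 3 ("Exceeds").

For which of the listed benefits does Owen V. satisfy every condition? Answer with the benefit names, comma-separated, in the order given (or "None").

Service from 2024-12-31 to 2 Jun 2025: 153 days.
401(k) Company Match — service 153 days < 6 months (≈180 days) ✗ → not eligible.
Spot Bonus Program — status seasonal ✓ (not excluded); service 153 days ≥ 30 days ✓; rating 3 ≥ 2 ✓ → eligible.
Health Insurance — service 153 days < 3 years (≈1095 days) ✗ → not eligible.
Equity Grant Program — status seasonal ✗ (requires part-time) → not eligible.
Wellness Stipend — status seasonal ✓; service 153 days < 3 years (≈1095 days) ✗ → not eligible.
Paid Family Leave — service 153 days ≥ 3 months (≈90 days) ✓; site Raleigh ✗ (not Calgary, Omaha, or Spokane) → not eligible.
Backup Childcare — status seasonal ✓ (not excluded); service 153 days ≥ 60 days ✓; rating 3 ≥ 2 ✓ → eligible.
Supplemental Life Insurance — status seasonal ✓; service 153 days ≥ 3 months (≈90 days) ✓; dept Support ✗ → not eligible.

Spot Bonus Program, Backup Childcare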